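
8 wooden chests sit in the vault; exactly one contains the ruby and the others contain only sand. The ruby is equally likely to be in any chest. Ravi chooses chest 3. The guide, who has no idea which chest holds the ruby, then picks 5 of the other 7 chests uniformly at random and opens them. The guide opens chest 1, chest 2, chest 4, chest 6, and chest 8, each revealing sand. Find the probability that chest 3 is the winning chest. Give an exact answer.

Consider each possible location of the ruby in turn.
If it is in any of chests 1, 2, 4, 6, and 8 (prior 1/8 each): that chest was opened and seen not to hold the prize — ruled out; weight (1/8)·0 = 0 each.
If it is in any of chests 3, 5, and 7 (prior 1/8 each): the guide picks exactly this set with probability 1/21 regardless, and none is the prize; weight (1/8)·(1/21) = 1/168 each.
The weights sum to 1/56.
So P(the ruby in chest 3 | the guide opened chest 1, chest 2, chest 4, chest 6, and chest 8) = (1/168) / (1/56) = 1/3.

1/3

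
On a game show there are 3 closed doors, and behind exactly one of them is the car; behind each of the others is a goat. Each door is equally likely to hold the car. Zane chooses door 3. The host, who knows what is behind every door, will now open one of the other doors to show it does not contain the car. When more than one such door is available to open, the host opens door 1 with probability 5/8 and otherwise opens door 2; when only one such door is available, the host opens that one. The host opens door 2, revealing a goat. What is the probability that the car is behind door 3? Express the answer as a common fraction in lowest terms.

3/11

Apply Bayes' rule, conditioning on where the car actually is.
If it is behind door 1 (prior 1/3): only door 2 is available, probability 1; weight (1/3)·1 = 1/3.
If it is behind door 2 (prior 1/3): the host opened door 2, so this case is ruled out; weight (1/3)·0 = 0.
If it is behind door 3 (prior 1/3): door 1 is available but not opened, probability 3/8; weight (1/3)·(3/8) = 1/8.
The weights sum to 11/24.
So P(the car behind door 3 | the host opened door 2) = (1/8) / (11/24) = 3/11.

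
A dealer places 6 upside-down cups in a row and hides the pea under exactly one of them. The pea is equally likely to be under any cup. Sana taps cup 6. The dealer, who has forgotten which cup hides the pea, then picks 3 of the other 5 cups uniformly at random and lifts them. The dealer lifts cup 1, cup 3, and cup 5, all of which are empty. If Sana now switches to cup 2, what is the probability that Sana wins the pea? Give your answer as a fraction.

1/3

Apply Bayes' rule, conditioning on where the pea actually is.
If it is under any of cups 1, 3, and 5 (prior 1/6 each): that cup was opened and seen not to hold the prize — ruled out; weight (1/6)·0 = 0 each.
If it is under any of cups 2, 4, and 6 (prior 1/6 each): the dealer picks exactly this set with probability 1/10 regardless, and none is the prize; weight (1/6)·(1/10) = 1/60 each.
The weights sum to 1/20.
So P(the pea under cup 2 | the dealer opened cup 1, cup 3, and cup 5) = (1/60) / (1/20) = 1/3.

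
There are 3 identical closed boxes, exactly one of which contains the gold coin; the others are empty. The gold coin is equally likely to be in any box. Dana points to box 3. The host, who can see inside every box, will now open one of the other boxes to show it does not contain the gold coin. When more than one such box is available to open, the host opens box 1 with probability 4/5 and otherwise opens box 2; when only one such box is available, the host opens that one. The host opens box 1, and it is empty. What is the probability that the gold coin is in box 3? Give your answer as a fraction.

Apply Bayes' rule, conditioning on where the gold coin actually is.
If it is in box 1 (prior 1/3): the host opened box 1, so this case is ruled out; weight (1/3)·0 = 0.
If it is in box 2 (prior 1/3): only box 1 is available, probability 1; weight (1/3)·1 = 1/3.
If it is in box 3 (prior 1/3): box 1 is available, opened with probability 4/5; weight (1/3)·(4/5) = 4/15.
The weights sum to 3/5.
So P(the gold coin in box 3 | the host opened box 1) = (4/15) / (3/5) = 4/9.

4/9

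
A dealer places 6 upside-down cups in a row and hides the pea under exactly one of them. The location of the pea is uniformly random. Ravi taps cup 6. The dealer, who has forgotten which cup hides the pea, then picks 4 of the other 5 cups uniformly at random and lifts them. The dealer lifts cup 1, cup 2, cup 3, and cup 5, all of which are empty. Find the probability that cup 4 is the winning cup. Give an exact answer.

Apply Bayes' rule, conditioning on where the pea actually is.
If it is under any of cups 1, 2, 3, and 5 (prior 1/6 each): that cup was opened and seen not to hold the prize — ruled out; weight (1/6)·0 = 0 each.
If it is under either of cups 4 and 6 (prior 1/6 each): the dealer picks exactly this set with probability 1/5 regardless, and none is the prize; weight (1/6)·(1/5) = 1/30 each.
The weights sum to 1/15.
So P(the pea under cup 4 | the dealer opened cup 1, cup 2, cup 3, and cup 5) = (1/30) / (1/15) = 1/2.

1/2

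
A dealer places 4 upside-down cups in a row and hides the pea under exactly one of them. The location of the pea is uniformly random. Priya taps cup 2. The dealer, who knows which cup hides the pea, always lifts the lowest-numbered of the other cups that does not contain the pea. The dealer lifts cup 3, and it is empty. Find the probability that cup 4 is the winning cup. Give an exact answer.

Condition on the true location of the pea.
If it is under cup 1 (prior 1/4): cup 3 is the lowest-numbered option available, probability 1; weight (1/4)·1 = 1/4.
If it is under either of cups 2 and 4 (prior 1/4 each): the dealer would have opened cup 1 instead, probability 0; weight (1/4)·0 = 0 each.
If it is under cup 3 (prior 1/4): the dealer opened cup 3, so this case is ruled out; weight (1/4)·0 = 0.
The weights sum to 1/4.
So P(the pea under cup 4 | the dealer opened cup 3) = 0 / (1/4) = 0.

0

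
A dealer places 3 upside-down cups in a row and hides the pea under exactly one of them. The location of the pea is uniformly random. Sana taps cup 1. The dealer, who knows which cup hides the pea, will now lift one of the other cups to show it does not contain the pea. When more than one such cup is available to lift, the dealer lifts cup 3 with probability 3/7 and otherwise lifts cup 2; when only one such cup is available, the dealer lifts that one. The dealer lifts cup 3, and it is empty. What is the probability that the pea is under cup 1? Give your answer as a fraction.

3/10

Apply Bayes' rule, conditioning on where the pea actually is.
If it is under cup 1 (prior 1/3): cup 3 is available, opened with probability 3/7; weight (1/3)·(3/7) = 1/7.
If it is under cup 2 (prior 1/3): only cup 3 is available, probability 1; weight (1/3)·1 = 1/3.
If it is under cup 3 (prior 1/3): the dealer opened cup 3, so this case is ruled out; weight (1/3)·0 = 0.
The weights sum to 10/21.
So P(the pea under cup 1 | the dealer opened cup 3) = (1/7) / (10/21) = 3/10.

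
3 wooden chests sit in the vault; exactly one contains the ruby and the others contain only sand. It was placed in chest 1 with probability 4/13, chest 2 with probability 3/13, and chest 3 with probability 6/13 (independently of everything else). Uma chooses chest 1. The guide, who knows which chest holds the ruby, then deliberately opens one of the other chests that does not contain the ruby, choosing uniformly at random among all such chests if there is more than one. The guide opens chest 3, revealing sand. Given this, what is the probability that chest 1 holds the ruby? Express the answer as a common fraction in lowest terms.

Consider each possible location of the ruby in turn.
If it is in chest 1 (prior 4/13): the guide has 2 equally likely choices, so probability 1/2; weight (4/13)·(1/2) = 2/13.
If it is in chest 2 (prior 3/13): the guide has no choice, probability 1; weight (3/13)·1 = 3/13.
If it is in chest 3 (prior 6/13): the guide opened chest 3, so this case is ruled out; weight (6/13)·0 = 0.
The weights sum to 5/13.
So P(the ruby in chest 1 | the guide opened chest 3) = (2/13) / (5/13) = 2/5.

2/5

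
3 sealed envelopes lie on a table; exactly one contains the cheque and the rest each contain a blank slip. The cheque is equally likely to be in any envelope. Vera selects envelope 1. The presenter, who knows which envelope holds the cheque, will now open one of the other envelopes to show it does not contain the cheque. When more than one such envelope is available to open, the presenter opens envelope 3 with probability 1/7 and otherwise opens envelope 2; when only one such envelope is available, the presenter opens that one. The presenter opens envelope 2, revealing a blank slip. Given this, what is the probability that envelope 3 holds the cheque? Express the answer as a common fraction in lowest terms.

7/13

Condition on the true location of the cheque.
If it is in envelope 1 (prior 1/3): envelope 3 is available but not opened, probability 6/7; weight (1/3)·(6/7) = 2/7.
If it is in envelope 2 (prior 1/3): the presenter opened envelope 2, so this case is ruled out; weight (1/3)·0 = 0.
If it is in envelope 3 (prior 1/3): only envelope 2 is available, probability 1; weight (1/3)·1 = 1/3.
The weights sum to 13/21.
So P(the cheque in envelope 3 | the presenter opened envelope 2) = (1/3) / (13/21) = 7/13.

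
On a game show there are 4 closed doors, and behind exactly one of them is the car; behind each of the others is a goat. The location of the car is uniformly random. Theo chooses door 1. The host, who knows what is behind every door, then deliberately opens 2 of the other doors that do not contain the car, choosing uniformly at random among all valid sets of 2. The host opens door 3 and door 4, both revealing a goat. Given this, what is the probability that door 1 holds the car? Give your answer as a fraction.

1/4

Apply Bayes' rule, conditioning on where the car actually is.
If it is behind door 1 (prior 1/4): the host has 3 equally likely choices, so probability 1/3; weight (1/4)·(1/3) = 1/12.
If it is behind door 2 (prior 1/4): the host has no choice, probability 1; weight (1/4)·1 = 1/4.
If it is behind either of doors 3 and 4 (prior 1/4 each): that door was opened and seen not to hold the prize — ruled out; weight (1/4)·0 = 0 each.
The weights sum to 1/3.
So P(the car behind door 1 | the host opened door 3 and door 4) = (1/12) / (1/3) = 1/4.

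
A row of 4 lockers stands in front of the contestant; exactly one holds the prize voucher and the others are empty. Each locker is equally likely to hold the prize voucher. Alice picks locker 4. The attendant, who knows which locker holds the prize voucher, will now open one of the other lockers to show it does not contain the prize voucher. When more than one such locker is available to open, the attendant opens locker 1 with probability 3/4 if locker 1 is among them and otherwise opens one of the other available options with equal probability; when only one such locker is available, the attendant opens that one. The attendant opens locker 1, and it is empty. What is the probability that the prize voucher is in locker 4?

Condition on the true location of the prize voucher.
If it is in locker 1 (prior 1/4): the attendant opened locker 1, so this case is ruled out; weight (1/4)·0 = 0.
If it is in any of lockers 2, 3, and 4 (prior 1/4 each): locker 1 is available, opened with probability 3/4; weight (1/4)·(3/4) = 3/16 each.
The weights sum to 9/16.
So P(the prize voucher in locker 4 | the attendant opened locker 1) = (3/16) / (9/16) = 1/3.

1/3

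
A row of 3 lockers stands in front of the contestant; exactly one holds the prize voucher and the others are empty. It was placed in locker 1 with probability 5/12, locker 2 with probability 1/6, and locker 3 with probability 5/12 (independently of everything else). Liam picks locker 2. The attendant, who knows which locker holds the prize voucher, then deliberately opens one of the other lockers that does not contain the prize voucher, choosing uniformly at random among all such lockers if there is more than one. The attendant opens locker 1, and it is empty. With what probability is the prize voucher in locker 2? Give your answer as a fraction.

1/6

Apply Bayes' rule, conditioning on where the prize voucher actually is.
If it is in locker 1 (prior 5/12): the attendant opened locker 1, so this case is ruled out; weight (5/12)·0 = 0.
If it is in locker 2 (prior 1/6): the attendant has 2 equally likely choices, so probability 1/2; weight (1/6)·(1/2) = 1/12.
If it is in locker 3 (prior 5/12): the attendant has no choice, probability 1; weight (5/12)·1 = 5/12.
The weights sum to 1/2.
So P(the prize voucher in locker 2 | the attendant opened locker 1) = (1/12) / (1/2) = 1/6.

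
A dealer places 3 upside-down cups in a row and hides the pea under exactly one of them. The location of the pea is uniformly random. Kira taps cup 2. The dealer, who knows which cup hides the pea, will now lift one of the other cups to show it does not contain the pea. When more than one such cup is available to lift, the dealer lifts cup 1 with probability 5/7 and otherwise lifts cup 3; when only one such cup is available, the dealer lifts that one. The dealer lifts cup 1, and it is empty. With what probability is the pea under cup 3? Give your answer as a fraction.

Condition on the true location of the pea.
If it is under cup 1 (prior 1/3): the dealer opened cup 1, so this case is ruled out; weight (1/3)·0 = 0.
If it is under cup 2 (prior 1/3): cup 1 is available, opened with probability 5/7; weight (1/3)·(5/7) = 5/21.
If it is under cup 3 (prior 1/3): only cup 1 is available, probability 1; weight (1/3)·1 = 1/3.
The weights sum to 4/7.
So P(the pea under cup 3 | the dealer opened cup 1) = (1/3) / (4/7) = 7/12.

7/12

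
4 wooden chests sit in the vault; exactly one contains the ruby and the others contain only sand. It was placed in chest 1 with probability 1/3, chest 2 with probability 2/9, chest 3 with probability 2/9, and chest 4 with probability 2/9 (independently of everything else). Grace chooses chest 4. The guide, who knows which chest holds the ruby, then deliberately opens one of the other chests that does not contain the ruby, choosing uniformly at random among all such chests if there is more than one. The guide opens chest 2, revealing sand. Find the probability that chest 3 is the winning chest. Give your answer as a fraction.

6/19

Condition on the true location of the ruby.
If it is in chest 1 (prior 1/3): the guide has 2 equally likely choices, so probability 1/2; weight (1/3)·(1/2) = 1/6.
If it is in chest 2 (prior 2/9): the guide opened chest 2, so this case is ruled out; weight (2/9)·0 = 0.
If it is in chest 3 (prior 2/9): the guide has 2 equally likely choices, so probability 1/2; weight (2/9)·(1/2) = 1/9.
If it is in chest 4 (prior 2/9): the guide has 3 equally likely choices, so probability 1/3; weight (2/9)·(1/3) = 2/27.
The weights sum to 19/54.
So P(the ruby in chest 3 | the guide opened chest 2) = (1/9) / (19/54) = 6/19.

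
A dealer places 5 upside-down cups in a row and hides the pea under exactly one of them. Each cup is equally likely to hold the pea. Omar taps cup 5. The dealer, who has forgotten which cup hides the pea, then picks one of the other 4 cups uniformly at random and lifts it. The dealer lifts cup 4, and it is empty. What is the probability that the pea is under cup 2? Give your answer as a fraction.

Because the dealer chose which cup to lift without knowing where the pea is, the choice is independent of the prize location. Learning that cup 4 does not hold the pea simply rules out that one location and leaves the remaining 4 cups still equally likely by symmetry.
So P(the pea under cup 2) = 1/4.

1/4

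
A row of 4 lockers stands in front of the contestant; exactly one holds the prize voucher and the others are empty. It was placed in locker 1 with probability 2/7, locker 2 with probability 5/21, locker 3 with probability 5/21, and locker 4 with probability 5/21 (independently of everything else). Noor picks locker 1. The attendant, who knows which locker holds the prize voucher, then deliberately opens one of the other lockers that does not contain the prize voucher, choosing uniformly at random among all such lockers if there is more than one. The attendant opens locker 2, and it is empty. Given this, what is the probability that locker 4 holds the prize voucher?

Apply Bayes' rule, conditioning on where the prize voucher actually is.
If it is in locker 1 (prior 2/7): the attendant has 3 equally likely choices, so probability 1/3; weight (2/7)·(1/3) = 2/21.
If it is in locker 2 (prior 5/21): the attendant opened locker 2, so this case is ruled out; weight (5/21)·0 = 0.
If it is in either of lockers 3 and 4 (prior 5/21 each): the attendant has 2 equally likely choices, so probability 1/2; weight (5/21)·(1/2) = 5/42 each.
The weights sum to 1/3.
So P(the prize voucher in locker 4 | the attendant opened locker 2) = (5/42) / (1/3) = 5/14.

5/14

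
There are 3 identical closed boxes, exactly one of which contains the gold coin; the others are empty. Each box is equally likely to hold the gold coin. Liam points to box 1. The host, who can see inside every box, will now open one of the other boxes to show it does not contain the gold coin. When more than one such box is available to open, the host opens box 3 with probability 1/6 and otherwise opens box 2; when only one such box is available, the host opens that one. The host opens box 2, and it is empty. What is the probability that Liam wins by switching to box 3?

6/11

Apply Bayes' rule, conditioning on where the gold coin actually is.
If it is in box 1 (prior 1/3): box 3 is available but not opened, probability 5/6; weight (1/3)·(5/6) = 5/18.
If it is in box 2 (prior 1/3): the host opened box 2, so this case is ruled out; weight (1/3)·0 = 0.
If it is in box 3 (prior 1/3): only box 2 is available, probability 1; weight (1/3)·1 = 1/3.
The weights sum to 11/18.
So P(the gold coin in box 3 | the host opened box 2) = (1/3) / (11/18) = 6/11.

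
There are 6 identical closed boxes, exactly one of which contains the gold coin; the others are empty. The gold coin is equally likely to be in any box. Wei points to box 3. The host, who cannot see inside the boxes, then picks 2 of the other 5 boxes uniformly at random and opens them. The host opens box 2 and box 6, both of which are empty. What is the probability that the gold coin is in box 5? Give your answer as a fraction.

Condition on the true location of the gold coin.
If it is in any of boxes 1, 3, 4, and 5 (prior 1/6 each): the host picks exactly this set with probability 1/10 regardless, and none is the prize; weight (1/6)·(1/10) = 1/60 each.
If it is in either of boxes 2 and 6 (prior 1/6 each): that box was opened and seen not to hold the prize — ruled out; weight (1/6)·0 = 0 each.
The weights sum to 1/15.
So P(the gold coin in box 5 | the host opened box 2 and box 6) = (1/60) / (1/15) = 1/4.

1/4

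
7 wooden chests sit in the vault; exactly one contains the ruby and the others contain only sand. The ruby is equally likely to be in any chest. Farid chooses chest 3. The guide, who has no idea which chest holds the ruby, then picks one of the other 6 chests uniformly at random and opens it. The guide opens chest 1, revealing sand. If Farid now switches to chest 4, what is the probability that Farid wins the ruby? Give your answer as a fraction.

1/6

Consider each possible location of the ruby in turn.
If it is in chest 1 (prior 1/7): the guide opened chest 1, so this case is ruled out; weight (1/7)·0 = 0.
If it is in any of chests 2, 3, 4, 5, 6, and 7 (prior 1/7 each): the guide picks chest 1 with probability 1/6 regardless, and it is not the prize; weight (1/7)·(1/6) = 1/42 each.
The weights sum to 1/7.
So P(the ruby in chest 4 | the guide opened chest 1) = (1/42) / (1/7) = 1/6.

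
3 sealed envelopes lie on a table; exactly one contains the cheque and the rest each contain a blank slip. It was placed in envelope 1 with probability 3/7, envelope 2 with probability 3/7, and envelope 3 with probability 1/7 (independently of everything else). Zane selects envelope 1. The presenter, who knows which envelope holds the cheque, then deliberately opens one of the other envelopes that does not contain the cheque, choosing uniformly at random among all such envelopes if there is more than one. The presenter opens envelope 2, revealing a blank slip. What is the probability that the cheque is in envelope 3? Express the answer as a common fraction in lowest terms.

Apply Bayes' rule, conditioning on where the cheque actually is.
If it is in envelope 1 (prior 3/7): the presenter has 2 equally likely choices, so probability 1/2; weight (3/7)·(1/2) = 3/14.
If it is in envelope 2 (prior 3/7): the presenter opened envelope 2, so this case is ruled out; weight (3/7)·0 = 0.
If it is in envelope 3 (prior 1/7): the presenter has no choice, probability 1; weight (1/7)·1 = 1/7.
The weights sum to 5/14.
So P(the cheque in envelope 3 | the presenter opened envelope 2) = (1/7) / (5/14) = 2/5.

2/5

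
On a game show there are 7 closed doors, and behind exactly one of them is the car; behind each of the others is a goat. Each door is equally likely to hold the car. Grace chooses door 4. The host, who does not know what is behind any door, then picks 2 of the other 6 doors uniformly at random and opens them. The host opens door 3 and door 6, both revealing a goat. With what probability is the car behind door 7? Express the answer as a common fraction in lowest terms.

Because the host chose which doors to open without knowing where the car is, the choice is independent of the prize location. Learning that none of the 2 opened doors holds the car simply rules out those 2 locations and leaves the remaining 5 doors still equally likely by symmetry.
So P(the car behind door 7) = 1/5.

1/5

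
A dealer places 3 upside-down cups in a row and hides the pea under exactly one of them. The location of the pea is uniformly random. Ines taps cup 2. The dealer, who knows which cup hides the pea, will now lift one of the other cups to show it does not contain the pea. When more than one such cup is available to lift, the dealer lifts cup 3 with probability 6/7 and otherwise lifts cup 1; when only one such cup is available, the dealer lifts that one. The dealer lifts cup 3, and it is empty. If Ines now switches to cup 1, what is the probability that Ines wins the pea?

7/13

Consider each possible location of the pea in turn.
If it is under cup 1 (prior 1/3): only cup 3 is available, probability 1; weight (1/3)·1 = 1/3.
If it is under cup 2 (prior 1/3): cup 3 is available, opened with probability 6/7; weight (1/3)·(6/7) = 2/7.
If it is under cup 3 (prior 1/3): the dealer opened cup 3, so this case is ruled out; weight (1/3)·0 = 0.
The weights sum to 13/21.
So P(the pea under cup 1 | the dealer opened cup 3) = (1/3) / (13/21) = 7/13.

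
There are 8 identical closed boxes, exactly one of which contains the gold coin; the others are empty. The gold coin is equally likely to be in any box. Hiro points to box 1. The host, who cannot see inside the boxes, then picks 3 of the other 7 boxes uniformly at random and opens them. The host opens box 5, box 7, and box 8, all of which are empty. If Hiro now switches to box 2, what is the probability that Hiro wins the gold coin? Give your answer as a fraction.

1/5

Because the host chose which boxes to open without knowing where the gold coin is, the choice is independent of the prize location. Learning that none of the 3 opened boxes holds the gold coin simply rules out those 3 locations and leaves the remaining 5 boxes still equally likely by symmetry.
So P(the gold coin in box 2) = 1/5.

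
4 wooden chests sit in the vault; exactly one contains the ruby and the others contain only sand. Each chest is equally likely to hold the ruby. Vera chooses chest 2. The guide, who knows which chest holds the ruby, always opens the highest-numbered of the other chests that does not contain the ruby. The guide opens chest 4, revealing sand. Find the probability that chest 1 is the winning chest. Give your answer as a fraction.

1/3

Apply Bayes' rule, conditioning on where the ruby actually is.
If it is in any of chests 1, 2, and 3 (prior 1/4 each): chest 4 is the highest-numbered option available, probability 1; weight (1/4)·1 = 1/4 each.
If it is in chest 4 (prior 1/4): the guide opened chest 4, so this case is ruled out; weight (1/4)·0 = 0.
The weights sum to 3/4.
So P(the ruby in chest 1 | the guide opened chest 4) = (1/4) / (3/4) = 1/3.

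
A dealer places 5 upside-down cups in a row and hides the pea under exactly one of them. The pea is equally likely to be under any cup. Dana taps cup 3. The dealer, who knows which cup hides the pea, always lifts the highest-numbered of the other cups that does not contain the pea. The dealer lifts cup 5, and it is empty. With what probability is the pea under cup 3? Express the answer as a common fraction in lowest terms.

Consider each possible location of the pea in turn.
If it is under any of cups 1, 2, 3, and 4 (prior 1/5 each): cup 5 is the highest-numbered option available, probability 1; weight (1/5)·1 = 1/5 each.
If it is under cup 5 (prior 1/5): the dealer opened cup 5, so this case is ruled out; weight (1/5)·0 = 0.
The weights sum to 4/5.
So P(the pea under cup 3 | the dealer opened cup 5) = (1/5) / (4/5) = 1/4.

1/4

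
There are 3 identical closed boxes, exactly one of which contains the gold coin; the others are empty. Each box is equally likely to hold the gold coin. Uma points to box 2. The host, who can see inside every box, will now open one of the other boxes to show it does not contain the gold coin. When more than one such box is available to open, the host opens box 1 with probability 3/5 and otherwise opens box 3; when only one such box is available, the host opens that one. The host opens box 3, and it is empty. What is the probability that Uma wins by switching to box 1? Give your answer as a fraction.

5/7

Condition on the true location of the gold coin.
If it is in box 1 (prior 1/3): only box 3 is available, probability 1; weight (1/3)·1 = 1/3.
If it is in box 2 (prior 1/3): box 1 is available but not opened, probability 2/5; weight (1/3)·(2/5) = 2/15.
If it is in box 3 (prior 1/3): the host opened box 3, so this case is ruled out; weight (1/3)·0 = 0.
The weights sum to 7/15.
So P(the gold coin in box 1 | the host opened box 3) = (1/3) / (7/15) = 5/7.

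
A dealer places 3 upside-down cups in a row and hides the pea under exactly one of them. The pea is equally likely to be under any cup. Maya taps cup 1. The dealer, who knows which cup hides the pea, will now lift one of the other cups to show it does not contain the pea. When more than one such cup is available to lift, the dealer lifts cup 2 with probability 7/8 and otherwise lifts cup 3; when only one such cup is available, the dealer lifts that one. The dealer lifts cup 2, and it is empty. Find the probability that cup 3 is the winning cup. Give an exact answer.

Apply Bayes' rule, conditioning on where the pea actually is.
If it is under cup 1 (prior 1/3): cup 2 is available, opened with probability 7/8; weight (1/3)·(7/8) = 7/24.
If it is under cup 2 (prior 1/3): the dealer opened cup 2, so this case is ruled out; weight (1/3)·0 = 0.
If it is under cup 3 (prior 1/3): only cup 2 is available, probability 1; weight (1/3)·1 = 1/3.
The weights sum to 5/8.
So P(the pea under cup 3 | the dealer opened cup 2) = (1/3) / (5/8) = 8/15.

8/15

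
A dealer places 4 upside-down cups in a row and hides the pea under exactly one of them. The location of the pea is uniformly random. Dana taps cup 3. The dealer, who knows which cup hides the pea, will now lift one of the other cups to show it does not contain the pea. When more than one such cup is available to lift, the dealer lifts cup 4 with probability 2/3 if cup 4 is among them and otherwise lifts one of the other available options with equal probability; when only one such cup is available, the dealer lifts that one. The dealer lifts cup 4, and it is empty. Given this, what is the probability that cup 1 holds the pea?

1/3

Condition on the true location of the pea.
If it is under any of cups 1, 2, and 3 (prior 1/4 each): cup 4 is available, opened with probability 2/3; weight (1/4)·(2/3) = 1/6 each.
If it is under cup 4 (prior 1/4): the dealer opened cup 4, so this case is ruled out; weight (1/4)·0 = 0.
The weights sum to 1/2.
So P(the pea under cup 1 | the dealer opened cup 4) = (1/6) / (1/2) = 1/3.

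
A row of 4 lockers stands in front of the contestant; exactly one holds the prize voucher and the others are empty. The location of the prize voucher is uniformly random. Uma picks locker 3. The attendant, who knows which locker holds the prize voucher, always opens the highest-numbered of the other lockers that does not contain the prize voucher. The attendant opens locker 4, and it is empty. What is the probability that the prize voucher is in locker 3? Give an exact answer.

1/3

Consider each possible location of the prize voucher in turn.
If it is in any of lockers 1, 2, and 3 (prior 1/4 each): locker 4 is the highest-numbered option available, probability 1; weight (1/4)·1 = 1/4 each.
If it is in locker 4 (prior 1/4): the attendant opened locker 4, so this case is ruled out; weight (1/4)·0 = 0.
The weights sum to 3/4.
So P(the prize voucher in locker 3 | the attendant opened locker 4) = (1/4) / (3/4) = 1/3.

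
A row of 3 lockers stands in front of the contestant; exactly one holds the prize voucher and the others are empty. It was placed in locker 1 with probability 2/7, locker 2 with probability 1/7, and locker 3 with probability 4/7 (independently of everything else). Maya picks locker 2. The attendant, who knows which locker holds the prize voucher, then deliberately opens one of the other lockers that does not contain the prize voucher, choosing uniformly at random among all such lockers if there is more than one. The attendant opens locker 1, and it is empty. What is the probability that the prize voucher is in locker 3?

Apply Bayes' rule, conditioning on where the prize voucher actually is.
If it is in locker 1 (prior 2/7): the attendant opened locker 1, so this case is ruled out; weight (2/7)·0 = 0.
If it is in locker 2 (prior 1/7): the attendant has 2 equally likely choices, so probability 1/2; weight (1/7)·(1/2) = 1/14.
If it is in locker 3 (prior 4/7): the attendant has no choice, probability 1; weight (4/7)·1 = 4/7.
The weights sum to 9/14.
So P(the prize voucher in locker 3 | the attendant opened locker 1) = (4/7) / (9/14) = 8/9.

8/9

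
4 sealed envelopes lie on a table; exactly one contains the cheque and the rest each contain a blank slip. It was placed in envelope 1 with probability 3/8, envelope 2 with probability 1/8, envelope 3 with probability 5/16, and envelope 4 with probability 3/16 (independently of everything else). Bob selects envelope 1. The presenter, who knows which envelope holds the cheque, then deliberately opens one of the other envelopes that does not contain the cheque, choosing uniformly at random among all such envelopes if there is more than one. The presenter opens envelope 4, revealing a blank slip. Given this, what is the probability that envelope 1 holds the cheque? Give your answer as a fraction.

Condition on the true location of the cheque.
If it is in envelope 1 (prior 3/8): the presenter has 3 equally likely choices, so probability 1/3; weight (3/8)·(1/3) = 1/8.
If it is in envelope 2 (prior 1/8): the presenter has 2 equally likely choices, so probability 1/2; weight (1/8)·(1/2) = 1/16.
If it is in envelope 3 (prior 5/16): the presenter has 2 equally likely choices, so probability 1/2; weight (5/16)·(1/2) = 5/32.
If it is in envelope 4 (prior 3/16): the presenter opened envelope 4, so this case is ruled out; weight (3/16)·0 = 0.
The weights sum to 11/32.
So P(the cheque in envelope 1 | the presenter opened envelope 4) = (1/8) / (11/32) = 4/11.

4/11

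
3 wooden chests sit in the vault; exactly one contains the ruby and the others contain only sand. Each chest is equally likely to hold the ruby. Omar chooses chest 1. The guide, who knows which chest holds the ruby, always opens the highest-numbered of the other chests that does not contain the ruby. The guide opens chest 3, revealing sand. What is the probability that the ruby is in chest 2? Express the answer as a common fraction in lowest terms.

1/2

Apply Bayes' rule, conditioning on where the ruby actually is.
If it is in either of chests 1 and 2 (prior 1/3 each): chest 3 is the highest-numbered option available, probability 1; weight (1/3)·1 = 1/3 each.
If it is in chest 3 (prior 1/3): the guide opened chest 3, so this case is ruled out; weight (1/3)·0 = 0.
The weights sum to 2/3.
So P(the ruby in chest 2 | the guide opened chest 3) = (1/3) / (2/3) = 1/2.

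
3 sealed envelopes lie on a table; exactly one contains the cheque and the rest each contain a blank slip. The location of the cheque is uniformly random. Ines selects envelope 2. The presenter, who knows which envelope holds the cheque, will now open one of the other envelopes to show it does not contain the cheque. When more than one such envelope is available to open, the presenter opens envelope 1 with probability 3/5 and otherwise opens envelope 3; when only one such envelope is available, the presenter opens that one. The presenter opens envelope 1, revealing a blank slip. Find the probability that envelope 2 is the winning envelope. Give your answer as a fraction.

Condition on the true location of the cheque.
If it is in envelope 1 (prior 1/3): the presenter opened envelope 1, so this case is ruled out; weight (1/3)·0 = 0.
If it is in envelope 2 (prior 1/3): envelope 1 is available, opened with probability 3/5; weight (1/3)·(3/5) = 1/5.
If it is in envelope 3 (prior 1/3): only envelope 1 is available, probability 1; weight (1/3)·1 = 1/3.
The weights sum to 8/15.
So P(the cheque in envelope 2 | the presenter opened envelope 1) = (1/5) / (8/15) = 3/8.

3/8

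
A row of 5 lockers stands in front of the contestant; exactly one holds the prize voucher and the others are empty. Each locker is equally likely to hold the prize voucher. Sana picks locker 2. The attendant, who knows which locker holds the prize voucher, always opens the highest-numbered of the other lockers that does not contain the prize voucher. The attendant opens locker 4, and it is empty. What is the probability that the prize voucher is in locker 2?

0

Consider each possible location of the prize voucher in turn.
If it is in any of lockers 1, 2, and 3 (prior 1/5 each): the attendant would have opened locker 5 instead, probability 0; weight (1/5)·0 = 0 each.
If it is in locker 4 (prior 1/5): the attendant opened locker 4, so this case is ruled out; weight (1/5)·0 = 0.
If it is in locker 5 (prior 1/5): locker 4 is the highest-numbered option available, probability 1; weight (1/5)·1 = 1/5.
The weights sum to 1/5.
So P(the prize voucher in locker 2 | the attendant opened locker 4) = 0 / (1/5) = 0.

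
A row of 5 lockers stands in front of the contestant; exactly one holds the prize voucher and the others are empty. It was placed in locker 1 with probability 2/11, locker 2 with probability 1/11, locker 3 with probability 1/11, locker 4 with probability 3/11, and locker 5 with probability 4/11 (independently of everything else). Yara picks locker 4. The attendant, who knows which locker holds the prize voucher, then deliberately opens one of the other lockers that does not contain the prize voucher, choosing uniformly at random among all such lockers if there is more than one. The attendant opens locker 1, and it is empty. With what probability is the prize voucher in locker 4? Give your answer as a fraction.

Condition on the true location of the prize voucher.
If it is in locker 1 (prior 2/11): the attendant opened locker 1, so this case is ruled out; weight (2/11)·0 = 0.
If it is in either of lockers 2 and 3 (prior 1/11 each): the attendant has 3 equally likely choices, so probability 1/3; weight (1/11)·(1/3) = 1/33 each.
If it is in locker 4 (prior 3/11): the attendant has 4 equally likely choices, so probability 1/4; weight (3/11)·(1/4) = 3/44.
If it is in locker 5 (prior 4/11): the attendant has 3 equally likely choices, so probability 1/3; weight (4/11)·(1/3) = 4/33.
The weights sum to 1/4.
So P(the prize voucher in locker 4 | the attendant opened locker 1) = (3/44) / (1/4) = 3/11.

3/11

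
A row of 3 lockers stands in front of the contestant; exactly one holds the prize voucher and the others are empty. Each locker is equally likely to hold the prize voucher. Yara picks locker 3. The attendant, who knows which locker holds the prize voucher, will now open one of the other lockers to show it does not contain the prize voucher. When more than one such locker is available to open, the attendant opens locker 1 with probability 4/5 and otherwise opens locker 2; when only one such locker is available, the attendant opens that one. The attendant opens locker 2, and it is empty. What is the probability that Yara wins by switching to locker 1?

5/6

Condition on the true location of the prize voucher.
If it is in locker 1 (prior 1/3): only locker 2 is available, probability 1; weight (1/3)·1 = 1/3.
If it is in locker 2 (prior 1/3): the attendant opened locker 2, so this case is ruled out; weight (1/3)·0 = 0.
If it is in locker 3 (prior 1/3): locker 1 is available but not opened, probability 1/5; weight (1/3)·(1/5) = 1/15.
The weights sum to 2/5.
So P(the prize voucher in locker 1 | the attendant opened locker 2) = (1/3) / (2/5) = 5/6.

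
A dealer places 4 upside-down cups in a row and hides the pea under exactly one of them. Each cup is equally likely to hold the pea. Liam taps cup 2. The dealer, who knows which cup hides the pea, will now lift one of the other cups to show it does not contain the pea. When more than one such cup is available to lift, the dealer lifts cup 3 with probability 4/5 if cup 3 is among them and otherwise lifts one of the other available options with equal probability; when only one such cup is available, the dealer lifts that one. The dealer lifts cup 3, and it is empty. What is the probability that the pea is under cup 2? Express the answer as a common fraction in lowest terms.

1/3

Consider each possible location of the pea in turn.
If it is under any of cups 1, 2, and 4 (prior 1/4 each): cup 3 is available, opened with probability 4/5; weight (1/4)·(4/5) = 1/5 each.
If it is under cup 3 (prior 1/4): the dealer opened cup 3, so this case is ruled out; weight (1/4)·0 = 0.
The weights sum to 3/5.
So P(the pea under cup 2 | the dealer opened cup 3) = (1/5) / (3/5) = 1/3.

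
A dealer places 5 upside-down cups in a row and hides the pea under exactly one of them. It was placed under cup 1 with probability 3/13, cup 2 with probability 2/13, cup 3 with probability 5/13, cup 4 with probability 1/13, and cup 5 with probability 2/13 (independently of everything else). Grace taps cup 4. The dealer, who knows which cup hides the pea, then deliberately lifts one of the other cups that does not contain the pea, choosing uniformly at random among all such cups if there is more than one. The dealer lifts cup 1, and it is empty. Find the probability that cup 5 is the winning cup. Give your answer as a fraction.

8/39

Apply Bayes' rule, conditioning on where the pea actually is.
If it is under cup 1 (prior 3/13): the dealer opened cup 1, so this case is ruled out; weight (3/13)·0 = 0.
If it is under either of cups 2 and 5 (prior 2/13 each): the dealer has 3 equally likely choices, so probability 1/3; weight (2/13)·(1/3) = 2/39 each.
If it is under cup 3 (prior 5/13): the dealer has 3 equally likely choices, so probability 1/3; weight (5/13)·(1/3) = 5/39.
If it is under cup 4 (prior 1/13): the dealer has 4 equally likely choices, so probability 1/4; weight (1/13)·(1/4) = 1/52.
The weights sum to 1/4.
So P(the pea under cup 5 | the dealer opened cup 1) = (2/39) / (1/4) = 8/39.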